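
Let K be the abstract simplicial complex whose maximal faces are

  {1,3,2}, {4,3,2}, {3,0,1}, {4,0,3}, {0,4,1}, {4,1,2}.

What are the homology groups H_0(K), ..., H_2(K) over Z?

H_0 ≅ Z,  H_1 = 0,  H_2 ≅ Z.

K has 5 vertices, 9 edges, 6 triangles.
rank ∂_0 = 0, rank ∂_1 = 4 ⇒ b_0 = 5 − 0 − 4 = 1; all invariant factors of ∂_1 are 1 so no torsion. So H_0 = Z.
rank ∂_1 = 4, rank ∂_2 = 5 ⇒ b_1 = 9 − 4 − 5 = 0; all invariant factors of ∂_2 are 1 so no torsion. So H_1 = 0.
rank ∂_2 = 5, rank ∂_3 = 0 ⇒ b_2 = 6 − 5 − 0 = 1. So H_2 = Z.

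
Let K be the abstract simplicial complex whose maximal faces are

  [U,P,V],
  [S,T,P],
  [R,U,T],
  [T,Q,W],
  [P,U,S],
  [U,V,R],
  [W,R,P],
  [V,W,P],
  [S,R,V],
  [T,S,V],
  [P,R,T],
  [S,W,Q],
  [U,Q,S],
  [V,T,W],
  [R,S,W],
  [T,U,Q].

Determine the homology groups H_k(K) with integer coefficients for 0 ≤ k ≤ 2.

Order the vertices as P < Q < R < S < T < U < V < W. Listing each simplex with vertices in this order, K has dimension 2 with simplices:

  0-simplices (8): P, Q, R, S, T, U, V, W
  1-simplices (24): PR, PS, PT, PU, PV, PW, QS, QT, QU, QW, RS, RT, RU, RV, RW, ST, SU, SV, SW, TU, TV, TW, UV, VW
  2-simplices (16): PRT, PRW, PST, PSU, PUV, PVW, QSU, QSW, QTU, QTW, RSV, RSW, RTU, RUV, STV, TVW

Hence C_0 ≅ Z^8, C_1 ≅ Z^24, C_2 ≅ Z^16.

∂_1: C_1 → C_0 sends each edge [p,q] (with p < q) to q − p. For instance
  ∂QW = W − Q.
The resulting 8×24 matrix has rank 7, and its Smith normal form has invariant factors (1,1,1,1,1,1,1).

Boundary ∂_2: C_2 → C_1 sends each 2-simplex [p,q,r] to [q,r] − [p,r] + [p,q]. For instance
  ∂PUV = UV − PV + PU,
  ∂PST = ST − PT + PS.
As a 24×16 matrix over Z this has rank 15, with invariant factors (1,1,1,1,1,1,1,1,1,1,1,1,1,1,1).

Reading off H_k = ker ∂_k / im ∂_{k+1}:

  H_0: rank C_0 − rank ∂_1 = 8 − 7 = 1, and the invariant factors of ∂_1 are all 1, so H_0 ≅ Z.
  H_1: rank ker ∂_1 − rank ∂_2 = (24 − 7) − 15 = 2, and the invariant factors of ∂_2 are all 1, so H_1 ≅ Z^2.
  H_2: rank ker ∂_2 − rank ∂_3 = (16 − 15) − 0 = 1, and there is no ∂_3, so H_2 ≅ Z.

As a check, the Euler characteristic is 8 − 24 + 16 = 0, which agrees with 1 − 2 + 1 = 0.

H_0 ≅ Z,  H_1 ≅ Z^2,  H_2 ≅ Z.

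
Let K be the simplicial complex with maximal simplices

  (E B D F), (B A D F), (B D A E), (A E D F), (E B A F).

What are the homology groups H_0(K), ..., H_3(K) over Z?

H_0 = Z,  H_1 = 0,  H_2 = 0,  H_3 = Z.

K has 5 vertices, 10 edges, 10 triangles, 5 3-simplices.
rank ∂_0 = 0, rank ∂_1 = 4 ⇒ b_0 = 5 − 0 − 4 = 1; all invariant factors of ∂_1 are 1 so no torsion. So H_0 ≅ Z.
rank ∂_1 = 4, rank ∂_2 = 6 ⇒ b_1 = 10 − 4 − 6 = 0; all invariant factors of ∂_2 are 1 so no torsion. So H_1 ≅ 0.
rank ∂_2 = 6, rank ∂_3 = 4 ⇒ b_2 = 10 − 6 − 4 = 0; all invariant factors of ∂_3 are 1 so no torsion. So H_2 ≅ 0.
rank ∂_3 = 4, rank ∂_4 = 0 ⇒ b_3 = 5 − 4 − 0 = 1. So H_3 ≅ Z.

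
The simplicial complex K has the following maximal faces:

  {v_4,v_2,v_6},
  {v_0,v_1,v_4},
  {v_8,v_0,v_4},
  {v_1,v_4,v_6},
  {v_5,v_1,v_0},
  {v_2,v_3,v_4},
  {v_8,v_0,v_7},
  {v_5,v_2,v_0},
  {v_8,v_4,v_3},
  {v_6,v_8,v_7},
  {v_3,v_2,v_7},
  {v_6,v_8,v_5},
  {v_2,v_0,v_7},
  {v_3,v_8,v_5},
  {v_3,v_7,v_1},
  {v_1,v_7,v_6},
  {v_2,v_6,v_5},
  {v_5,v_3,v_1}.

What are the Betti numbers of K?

Fix the vertex order v_0 < v_1 < v_2 < v_3 < v_4 < v_5 < v_6 < v_7 < v_8 and write every simplex with vertices in increasing order. Then dim K = 2 and the simplices of K are:

  0-simplices (9): [v_0], [v_1], [v_2], [v_3], [v_4], [v_5], [v_6], [v_7], [v_8]
  1-simplices (27): (27 of them)
  2-simplices (18): (18 of them)

so the chain groups are C_0 ≅ Z^9, C_1 ≅ Z^27, C_2 ≅ Z^18.

∂_1: C_1 → C_0 is given by ∂[p,q] = [q] − [p]. For instance
  ∂[v_2,v_6] = [v_6] − [v_2].
The resulting 9×27 matrix has rank 8, and its Smith normal form has invariant factors (1,1,1,1,1,1,1,1).

∂_2: C_2 → C_1 acts by ∂[p,q,r] = [q,r] − [p,r] + [p,q]. For instance
  ∂[v_2,v_3,v_4] = [v_3,v_4] − [v_2,v_4] + [v_2,v_3],
  ∂[v_3,v_5,v_8] = [v_5,v_8] − [v_3,v_8] + [v_3,v_5].
The resulting 27×18 matrix has rank 17, and its Smith normal form has invariant factors (1,1,1,1,1,1,1,1,1,1,1,1,1,1,1,1,1).

Now H_k = ker ∂_k / im ∂_{k+1}, so:

  H_0: rank C_0 − rank ∂_1 = 9 − 8 = 1, and the invariant factors of ∂_1 are all 1, so H_0 ≅ Z.
  H_1: rank ker ∂_1 − rank ∂_2 = (27 − 8) − 17 = 2, and the invariant factors of ∂_2 are all 1, so H_1 ≅ Z^2.
  H_2: rank ker ∂_2 − rank ∂_3 = (18 − 17) − 0 = 1, and there is no ∂_3, so H_2 ≅ Z.

Hence the Betti numbers are b_0 = 1, b_1 = 2, b_2 = 1.

b_0 = 1, b_1 = 2, b_2 = 1.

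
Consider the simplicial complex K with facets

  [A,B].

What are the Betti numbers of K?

K has 2 vertices, 1 edge.
rank ∂_0 = 0, rank ∂_1 = 1 ⇒ b_0 = 2 − 0 − 1 = 1; all invariant factors of ∂_1 are 1 so no torsion. So H_0 = Z.
rank ∂_1 = 1, rank ∂_2 = 0 ⇒ b_1 = 1 − 1 − 0 = 0. So H_1 = 0.

b_0 = 1, b_1 = 0.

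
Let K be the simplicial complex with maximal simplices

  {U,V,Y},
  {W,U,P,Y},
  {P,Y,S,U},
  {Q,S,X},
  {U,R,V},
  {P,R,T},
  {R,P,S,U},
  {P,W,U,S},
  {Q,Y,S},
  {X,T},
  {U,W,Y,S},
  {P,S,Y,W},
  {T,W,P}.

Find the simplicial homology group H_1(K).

H_1 ≅ Z.

Take the total order P < Q < R < S < T < U < V < W < X < Y on the vertex set. Then K (dimension 3) consists of the simplices:

  0-simplices (10): P, Q, R, S, T, U, V, W, X, Y
  1-simplices (24): PR, PS, PT, PU, PW, PY, QS, QX, QY, RS, RT, RU, RV, SU, SW, SX, SY, TW, TX, UV, UW, UY, VY, WY
  2-simplices (19): PRS, PRT, PRU, PSU, PSW, PSY, PTW, PUW, PUY, PWY, QSX, QSY, RSU, RUV, SUW, SUY, SWY, UVY, UWY
  3-simplices (6): PRSU, PSUW, PSUY, PSWY, PUWY, SUWY

so the chain groups are C_0 ≅ Z^10, C_1 ≅ Z^24, C_2 ≅ Z^19, C_3 ≅ Z^6.

Boundary ∂_1: C_1 → C_0 sends each edge [p,q] (with p < q) to q − p. For instance
  ∂UW = W − U.
The resulting 10×24 matrix has rank 9, and its Smith normal form has invariant factors (1,1,1,1,1,1,1,1,1).

Boundary ∂_2: C_2 → C_1 acts by ∂[p,q,r] = [q,r] − [p,r] + [p,q]. For instance
  ∂RSU = SU − RU + RS,
  ∂PRU = RU − PU + PR.
The resulting 24×19 matrix has rank 14, and its Smith normal form has invariant factors (1,1,1,1,1,1,1,1,1,1,1,1,1,1).

Boundary ∂_3: C_3 → C_2 sends each 3-simplex σ to the alternating sum Σ_i (−1)^i (σ with its i-th vertex removed). For instance
  ∂PRSU = RSU − PSU + PRU − PRS,
  ∂SUWY = UWY − SWY + SUY − SUW.
The resulting 19×6 matrix has rank 5, and its Smith normal form has invariant factors (1,1,1,1,1).

Computing H_k = (kernel of ∂_k) / (image of ∂_{k+1}):

  H_1: rank ker ∂_1 − rank ∂_2 = (24 − 9) − 14 = 1, and the invariant factors of ∂_2 are all 1, so H_1 ≅ Z.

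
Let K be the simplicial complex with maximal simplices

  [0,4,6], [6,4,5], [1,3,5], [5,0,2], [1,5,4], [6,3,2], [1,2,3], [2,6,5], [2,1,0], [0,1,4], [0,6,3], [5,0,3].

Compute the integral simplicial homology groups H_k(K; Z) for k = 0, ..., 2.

We work with the vertex ordering 0 < 1 < 2 < 3 < 4 < 5 < 6. The simplices of K, each written with vertices in increasing order, are:

  0-simplices (7): [0], [1], [2], [3], [4], [5], [6]
  1-simplices (18): [0,1], [0,2], [0,3], [0,4], [0,5], [0,6], [1,2], [1,3], [1,4], [1,5], [2,3], [2,5], [2,6], [3,5], [3,6], [4,5], [4,6], [5,6]
  2-simplices (12): [0,1,2], [0,1,4], [0,2,5], [0,3,5], [0,3,6], [0,4,6], [1,2,3], [1,3,5], [1,4,5], [2,3,6], [2,5,6], [4,5,6]

so the chain groups are C_0 ≅ Z^7, C_1 ≅ Z^18, C_2 ≅ Z^12.

The boundary map ∂_1: C_1 → C_0 maps an edge to its endpoints' difference, ∂[p,q] = q − p. For instance
  ∂[0,5] = [5] − [0].
This gives a 7×18 integer matrix of rank 6; reducing to Smith normal form yields diagonal entries (1,1,1,1,1,1).

∂_2: C_2 → C_1 maps a triangle to the signed sum of its edges. For instance
  ∂[0,4,6] = [4,6] − [0,6] + [0,4],
  ∂[0,2,5] = [2,5] − [0,5] + [0,2].
The 18×12 boundary matrix has rank 12 and Smith normal form diag(1,1,1,1,1,1,1,1,1,1,1,2).

Reading off H_k = ker ∂_k / im ∂_{k+1}:

  H_0: rank C_0 − rank ∂_1 = 7 − 6 = 1, and the invariant factors of ∂_1 are all 1, so H_0 ≅ Z.
  H_1: rank ker ∂_1 − rank ∂_2 = (18 − 6) − 12 = 0, and ∂_2 has invariant factor 2 > 1, so H_1 ≅ Z/2.
  H_2: rank ker ∂_2 − rank ∂_3 = (12 − 12) − 0 = 0, and there is no ∂_3, so H_2 ≅ 0.

H_0 = Z,  H_1 = Z/2,  H_2 = 0.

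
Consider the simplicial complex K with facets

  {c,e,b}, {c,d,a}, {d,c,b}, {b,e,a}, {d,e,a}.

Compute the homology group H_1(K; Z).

H_1 = Z.

Fix the vertex order a < b < c < d < e and write every simplex with vertices in increasing order. Then dim K = 2 and the simplices of K are:

  0-simplices (5): a, b, c, d, e
  1-simplices (10): ab, ac, ad, ae, bc, bd, be, cd, ce, de
  2-simplices (5): abe, acd, ade, bcd, bce

so the chain groups are C_0 ≅ Z^5, C_1 ≅ Z^10, C_2 ≅ Z^5.

Boundary ∂_1: C_1 → C_0 is given by ∂[p,q] = [q] − [p]. For instance
  ∂cd = d − c.
This gives a 5×10 integer matrix of rank 4; reducing to Smith normal form yields diagonal entries (1,1,1,1).

Boundary ∂_2: C_2 → C_1 acts by ∂[p,q,r] = [q,r] − [p,r] + [p,q]. For instance
  ∂ade = de − ae + ad,
  ∂acd = cd − ad + ac.
This gives a 10×5 integer matrix of rank 5; reducing to Smith normal form yields diagonal entries (1,1,1,1,1).

From H_k ≅ ker(∂_k) / im(∂_{k+1}) we obtain:

  H_1: rank ker ∂_1 − rank ∂_2 = (10 − 4) − 5 = 1, and the invariant factors of ∂_2 are all 1, so H_1 ≅ Z.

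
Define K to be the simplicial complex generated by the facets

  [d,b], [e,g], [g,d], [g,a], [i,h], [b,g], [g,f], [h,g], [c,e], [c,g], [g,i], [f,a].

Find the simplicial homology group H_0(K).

K has 9 vertices, 12 edges.
rank ∂_0 = 0, rank ∂_1 = 8 ⇒ b_0 = 9 − 0 − 8 = 1; all invariant factors of ∂_1 are 1 so no torsion. So H_0 = Z.

H_0 = Z.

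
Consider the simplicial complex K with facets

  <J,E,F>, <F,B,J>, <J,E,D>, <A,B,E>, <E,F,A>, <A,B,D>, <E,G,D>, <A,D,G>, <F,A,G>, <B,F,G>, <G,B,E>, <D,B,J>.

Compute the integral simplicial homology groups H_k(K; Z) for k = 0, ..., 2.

Take the total order A < B < D < E < F < G < J on the vertex set. Then K (dimension 2) consists of the simplices:

  0-simplices (7): A, B, D, E, F, G, J
  1-simplices (18): AB, AD, AE, AF, AG, BD, BE, BF, BG, BJ, DE, DG, DJ, EF, EG, EJ, FG, FJ
  2-simplices (12): ABD, ABE, ADG, AEF, AFG, BDJ, BEG, BFG, BFJ, DEG, DEJ, EFJ

so the chain groups are C_0 ≅ Z^7, C_1 ≅ Z^18, C_2 ≅ Z^12.

The boundary map ∂_1: C_1 → C_0 maps an edge to its endpoints' difference, ∂[p,q] = q − p.
As a 7×18 matrix over Z this has rank 6, with invariant factors (1,1,1,1,1,1).

The boundary map ∂_2: C_2 → C_1 maps a triangle to the signed sum of its edges. For instance
  ∂ABD = BD − AD + AB,
  ∂EFJ = FJ − EJ + EF.
As a 18×12 matrix over Z this has rank 12, with invariant factors (1,1,1,1,1,1,1,1,1,1,1,2).

Computing H_k = (kernel of ∂_k) / (image of ∂_{k+1}):

  H_0: rank C_0 − rank ∂_1 = 7 − 6 = 1, and the invariant factors of ∂_1 are all 1, so H_0 ≅ Z.
  H_1: rank ker ∂_1 − rank ∂_2 = (18 − 6) − 12 = 0, and ∂_2 has invariant factor 2 > 1, so H_1 ≅ Z/2Z.
  H_2: rank ker ∂_2 − rank ∂_3 = (12 − 12) − 0 = 0, and there is no ∂_3, so H_2 ≅ 0.

(K is a triangulation of the real projective plane RP^2.)

H_0 ≅ Z,  H_1 ≅ Z/2Z,  H_2 = 0.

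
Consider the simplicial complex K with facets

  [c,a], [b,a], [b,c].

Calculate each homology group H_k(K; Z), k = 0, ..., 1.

Take the total order a < b < c on the vertex set. Then K (dimension 1) consists of the simplices:

  0-simplices (3): a, b, c
  1-simplices (3): ab, ac, bc

giving chain groups C_0 ≅ Z^3, C_1 ≅ Z^3.

The boundary map ∂_1: C_1 → C_0 is given by ∂[p,q] = [q] − [p]. For instance
  ∂bc = c − b.
As a 3×3 matrix over Z this has rank 2, with invariant factors (1,1).

Reading off H_k = ker ∂_k / im ∂_{k+1}:

  H_0: rank C_0 − rank ∂_1 = 3 − 2 = 1, and the invariant factors of ∂_1 are all 1, so H_0 = Z.
  H_1: rank ker ∂_1 − rank ∂_2 = (3 − 2) − 0 = 1, and there is no ∂_2, so H_1 = Z.

As a check, the Euler characteristic is 3 − 3 = 0, which agrees with 1 − 1 = 0.
(K is a triangulation of the circle S^1.)

H_0 = Z,  H_1 = Z.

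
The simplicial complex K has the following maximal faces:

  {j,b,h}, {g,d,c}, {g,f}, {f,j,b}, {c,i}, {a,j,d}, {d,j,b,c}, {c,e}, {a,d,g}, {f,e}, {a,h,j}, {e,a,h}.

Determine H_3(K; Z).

Take the total order a < b < c < d < e < f < g < h < i < j on the vertex set. Then K (dimension 3) consists of the simplices:

  0-simplices (10): a, b, c, d, e, f, g, h, i, j
  1-simplices (22): ad, ae, ag, ah, aj, bc, bd, bf, bh, bj, cd, ce, cg, ci, cj, dg, dj, ef, eh, fg, fj, hj
  2-simplices (11): adg, adj, aeh, ahj, bcd, bcj, bdj, bfj, bhj, cdg, cdj
  3-simplices (1): bcdj

giving chain groups C_0 ≅ Z^10, C_1 ≅ Z^22, C_2 ≅ Z^11, C_3 ≅ Z^1.

Boundary ∂_1: C_1 → C_0 sends each edge [p,q] (with p < q) to q − p. For instance
  ∂dg = g − d.
This gives a 10×22 integer matrix of rank 9; reducing to Smith normal form yields diagonal entries (1,1,1,1,1,1,1,1,1).

∂_2: C_2 → C_1 sends each 2-simplex [p,q,r] to [q,r] − [p,r] + [p,q]. For instance
  ∂bfj = fj − bj + bf,
  ∂aeh = eh − ah + ae.
This gives a 22×11 integer matrix of rank 10; reducing to Smith normal form yields diagonal entries (1,1,1,1,1,1,1,1,1,1).

Boundary ∂_3: C_3 → C_2 sends each 3-simplex σ to the alternating sum Σ_i (−1)^i (σ with its i-th vertex removed). For instance
  ∂bcdj = cdj − bdj + bcj − bcd.
The resulting 11×1 matrix has rank 1, and its Smith normal form has invariant factors (1).

Now H_k = ker ∂_k / im ∂_{k+1}, so:

  H_3: rank ker ∂_3 − rank ∂_4 = (1 − 1) − 0 = 0, and there is no ∂_4, so H_3 = 0.

H_3 = 0.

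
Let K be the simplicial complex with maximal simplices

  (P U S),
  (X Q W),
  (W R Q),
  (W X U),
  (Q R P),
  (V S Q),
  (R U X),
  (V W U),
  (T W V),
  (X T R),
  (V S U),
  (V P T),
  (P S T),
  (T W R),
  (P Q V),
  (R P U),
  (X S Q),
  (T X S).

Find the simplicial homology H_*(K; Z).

H_0 ≅ Z,  H_1 ≅ Z ⊕ Z/2,  H_2 = 0.

Take the total order P < Q < R < S < T < U < V < W < X on the vertex set. Then K (dimension 2) consists of the simplices:

  0-simplices (9): P, Q, R, S, T, U, V, W, X
  1-simplices (27): PQ, PR, PS, PT, PU, PV, QR, QS, QV, QW, QX, RT, RU, RW, RX, ST, SU, SV, SX, TV, TW, TX, UV, UW, UX, VW, WX
  2-simplices (18): PQR, PQV, PRU, PST, PSU, PTV, QRW, QSV, QSX, QWX, RTW, RTX, RUX, STX, SUV, TVW, UVW, UWX

Hence C_0 ≅ Z^9, C_1 ≅ Z^27, C_2 ≅ Z^18.

Boundary ∂_1: C_1 → C_0 maps an edge to its endpoints' difference, ∂[p,q] = q − p. For instance
  ∂PQ = Q − P.
The resulting 9×27 matrix has rank 8, and its Smith normal form has invariant factors (1,1,1,1,1,1,1,1).

Boundary ∂_2: C_2 → C_1 sends each 2-simplex [p,q,r] to [q,r] − [p,r] + [p,q]. For instance
  ∂QWX = WX − QX + QW,
  ∂PSU = SU − PU + PS.
The 27×18 boundary matrix has rank 18 and Smith normal form diag(1,1,1,1,1,1,1,1,1,1,1,1,1,1,1,1,1,2).

Reading off H_k = ker ∂_k / im ∂_{k+1}:

  H_0: rank C_0 − rank ∂_1 = 9 − 8 = 1, and the invariant factors of ∂_1 are all 1, so H_0 ≅ Z.
  H_1: rank ker ∂_1 − rank ∂_2 = (27 − 8) − 18 = 1, and ∂_2 has invariant factor 2 > 1, so H_1 ≅ Z ⊕ Z/2.
  H_2: rank ker ∂_2 − rank ∂_3 = (18 − 18) − 0 = 0, and there is no ∂_3, so H_2 ≅ 0.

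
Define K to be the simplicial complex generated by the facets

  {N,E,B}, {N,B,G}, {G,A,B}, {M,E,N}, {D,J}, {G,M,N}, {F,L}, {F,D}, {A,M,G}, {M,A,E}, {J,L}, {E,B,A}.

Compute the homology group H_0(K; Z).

Order the vertices as A < B < D < E < F < G < J < L < M < N. Listing each simplex with vertices in this order, K has dimension 2 with simplices:

  0-simplices (10): A, B, D, E, F, G, J, L, M, N
  1-simplices (16): AB, AE, AG, AM, BE, BG, BN, DF, DJ, EM, EN, FL, GM, GN, JL, MN
  2-simplices (8): ABE, ABG, AEM, AGM, BEN, BGN, EMN, GMN

Hence C_0 ≅ Z^10, C_1 ≅ Z^16, C_2 ≅ Z^8.

Boundary ∂_1: C_1 → C_0 is given by ∂[p,q] = [q] − [p].
This gives a 10×16 integer matrix of rank 8; reducing to Smith normal form yields diagonal entries (1,1,1,1,1,1,1,1).

∂_2: C_2 → C_1 maps a triangle to the signed sum of its edges. For instance
  ∂AGM = GM − AM + AG,
  ∂BGN = GN − BN + BG.
This gives a 16×8 integer matrix of rank 7; reducing to Smith normal form yields diagonal entries (1,1,1,1,1,1,1).

Computing H_k = (kernel of ∂_k) / (image of ∂_{k+1}):

  H_0: rank C_0 − rank ∂_1 = 10 − 8 = 2, and the invariant factors of ∂_1 are all 1, so H_0 = Z^2.

(K is a triangulation of the disjoint union of the 2-sphere S^2 and the circle S^1.)

H_0 = Z^2.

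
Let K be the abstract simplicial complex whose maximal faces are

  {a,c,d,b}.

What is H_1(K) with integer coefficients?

H_1 = 0.

Take the total order a < b < c < d on the vertex set. Then K (dimension 3) consists of the simplices:

  0-simplices (4): a, b, c, d
  1-simplices (6): ab, ac, ad, bc, bd, cd
  2-simplices (4): abc, abd, acd, bcd
  3-simplices (1): abcd

Hence C_0 ≅ Z^4, C_1 ≅ Z^6, C_2 ≅ Z^4, C_3 ≅ Z^1.

Boundary ∂_1: C_1 → C_0 maps an edge to its endpoints' difference, ∂[p,q] = q − p.
This gives a 4×6 integer matrix of rank 3; reducing to Smith normal form yields diagonal entries (1,1,1).

The boundary map ∂_2: C_2 → C_1 acts by ∂[p,q,r] = [q,r] − [p,r] + [p,q]. For instance
  ∂abc = bc − ac + ab,
  ∂abd = bd − ad + ab.
This gives a 6×4 integer matrix of rank 3; reducing to Smith normal form yields diagonal entries (1,1,1).

Boundary ∂_3: C_3 → C_2 sends each 3-simplex σ to the alternating sum Σ_i (−1)^i (σ with its i-th vertex removed). For instance
  ∂abcd = bcd − acd + abd − abc.
The resulting 4×1 matrix has rank 1, and its Smith normal form has invariant factors (1).

Computing H_k = (kernel of ∂_k) / (image of ∂_{k+1}):

  H_1: rank ker ∂_1 − rank ∂_2 = (6 − 3) − 3 = 0, and the invariant factors of ∂_2 are all 1, so H_1 = 0.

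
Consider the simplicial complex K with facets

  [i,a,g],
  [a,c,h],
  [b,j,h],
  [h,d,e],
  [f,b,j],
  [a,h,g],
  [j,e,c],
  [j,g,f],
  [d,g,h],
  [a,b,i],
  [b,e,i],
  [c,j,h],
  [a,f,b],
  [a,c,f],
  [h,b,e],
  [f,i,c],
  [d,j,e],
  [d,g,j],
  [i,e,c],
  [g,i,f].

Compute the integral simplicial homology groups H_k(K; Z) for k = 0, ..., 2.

H_0 = Z,  H_1 = Z ⊕ Z/2,  H_2 = 0.

Fix the vertex order a < b < c < d < e < f < g < h < i < j and write every simplex with vertices in increasing order. Then dim K = 2 and the simplices of K are:

  0-simplices (10): a, b, c, d, e, f, g, h, i, j
  1-simplices (30): ab, ac, af, ag, ah, ai, be, bf, bh, bi, bj, ce, cf, ch, ci, cj, de, dg, dh, dj, eh, ei, ej, fg, fi, fj, gh, gi, gj, hj
  2-simplices (20): abf, abi, acf, ach, agh, agi, beh, bei, bfj, bhj, cei, cej, cfi, chj, deh, dej, dgh, dgj, fgi, fgj

giving chain groups C_0 ≅ Z^10, C_1 ≅ Z^30, C_2 ≅ Z^20.

The boundary map ∂_1: C_1 → C_0 sends each edge [p,q] (with p < q) to q − p.
The 10×30 boundary matrix has rank 9 and Smith normal form diag(1,1,1,1,1,1,1,1,1).

∂_2: C_2 → C_1 acts by ∂[p,q,r] = [q,r] − [p,r] + [p,q]. For instance
  ∂abi = bi − ai + ab,
  ∂chj = hj − cj + ch.
As a 30×20 matrix over Z this has rank 20, with invariant factors (1,1,1,1,1,1,1,1,1,1,1,1,1,1,1,1,1,1,1,2).

Now H_k = ker ∂_k / im ∂_{k+1}, so:

  H_0: rank C_0 − rank ∂_1 = 10 − 9 = 1, and the invariant factors of ∂_1 are all 1, so H_0 ≅ Z.
  H_1: rank ker ∂_1 − rank ∂_2 = (30 − 9) − 20 = 1, and ∂_2 has invariant factor 2 > 1, so H_1 ≅ Z ⊕ Z/2.
  H_2: rank ker ∂_2 − rank ∂_3 = (20 − 20) − 0 = 0, and there is no ∂_3, so H_2 ≅ 0.

As a check, the Euler characteristic is 10 − 30 + 20 = 0, which agrees with 1 − 1 + 0 = 0.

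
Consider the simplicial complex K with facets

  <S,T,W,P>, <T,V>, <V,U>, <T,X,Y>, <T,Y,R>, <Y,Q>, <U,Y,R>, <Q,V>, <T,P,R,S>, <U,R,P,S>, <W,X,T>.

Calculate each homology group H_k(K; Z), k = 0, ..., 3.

H_0 ≅ Z,  H_1 ≅ Z^2,  H_2 = 0,  H_3 = 0.

Order the vertices as P < Q < R < S < T < U < V < W < X < Y. Listing each simplex with vertices in this order, K has dimension 3 with simplices:

  0-simplices (10): P, Q, R, S, T, U, V, W, X, Y
  1-simplices (22): PR, PS, PT, PU, PW, QV, QY, RS, RT, RU, RY, ST, SU, SW, TV, TW, TX, TY, UV, UY, WX, XY
  2-simplices (14): PRS, PRT, PRU, PST, PSU, PSW, PTW, RST, RSU, RTY, RUY, STW, TWX, TXY
  3-simplices (3): PRST, PRSU, PSTW

Hence C_0 ≅ Z^10, C_1 ≅ Z^22, C_2 ≅ Z^14, C_3 ≅ Z^3.

The boundary map ∂_1: C_1 → C_0 maps an edge to its endpoints' difference, ∂[p,q] = q − p.
The resulting 10×22 matrix has rank 9, and its Smith normal form has invariant factors (1,1,1,1,1,1,1,1,1).

∂_2: C_2 → C_1 maps a triangle to the signed sum of its edges. For instance
  ∂RUY = UY − RY + RU,
  ∂RST = ST − RT + RS.
The resulting 22×14 matrix has rank 11, and its Smith normal form has invariant factors (1,1,1,1,1,1,1,1,1,1,1).

The boundary map ∂_3: C_3 → C_2 sends each 3-simplex σ to the alternating sum Σ_i (−1)^i (σ with its i-th vertex removed). For instance
  ∂PRSU = RSU − PSU + PRU − PRS,
  ∂PSTW = STW − PTW + PSW − PST.
The 14×3 boundary matrix has rank 3 and Smith normal form diag(1,1,1).

Reading off H_k = ker ∂_k / im ∂_{k+1}:

  H_0: rank C_0 − rank ∂_1 = 10 − 9 = 1, and the invariant factors of ∂_1 are all 1, so H_0 ≅ Z.
  H_1: rank ker ∂_1 − rank ∂_2 = (22 − 9) − 11 = 2, and the invariant factors of ∂_2 are all 1, so H_1 ≅ Z^2.
  H_2: rank ker ∂_2 − rank ∂_3 = (14 − 11) − 3 = 0, and the invariant factors of ∂_3 are all 1, so H_2 ≅ 0.
  H_3: rank ker ∂_3 − rank ∂_4 = (3 − 3) − 0 = 0, and there is no ∂_4, so H_3 ≅ 0.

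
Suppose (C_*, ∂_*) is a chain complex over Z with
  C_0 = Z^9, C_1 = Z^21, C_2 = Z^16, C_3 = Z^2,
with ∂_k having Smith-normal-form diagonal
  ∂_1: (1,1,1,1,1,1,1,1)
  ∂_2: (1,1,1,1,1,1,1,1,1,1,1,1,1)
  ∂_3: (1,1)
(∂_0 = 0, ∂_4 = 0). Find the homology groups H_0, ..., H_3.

H_0 = Z,  H_1 = 0,  H_2 = Z,  H_3 = 0.

H_0: b_0 = 9 − 0 − 8 = 1; torsion from ∂_1 factors > 1: none. So H_0 = Z.
H_1: b_1 = 21 − 8 − 13 = 0; torsion from ∂_2 factors > 1: none. So H_1 = 0.
H_2: b_2 = 16 − 13 − 2 = 1; torsion from ∂_3 factors > 1: none. So H_2 = Z.
H_3: b_3 = 2 − 2 − 0 = 0; torsion from ∂_4 factors > 1: none. So H_3 = 0.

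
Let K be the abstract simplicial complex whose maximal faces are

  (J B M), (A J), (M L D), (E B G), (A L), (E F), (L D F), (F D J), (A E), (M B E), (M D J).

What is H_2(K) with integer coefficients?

H_2 = 0.

Order the vertices as A < B < D < E < F < G < J < L < M. Listing each simplex with vertices in this order, K has dimension 2 with simplices:

  0-simplices (9): A, B, D, E, F, G, J, L, M
  1-simplices (18): AE, AJ, AL, BE, BG, BJ, BM, DF, DJ, DL, DM, EF, EG, EM, FJ, FL, JM, LM
  2-simplices (7): BEG, BEM, BJM, DFJ, DFL, DJM, DLM

so the chain groups are C_0 ≅ Z^9, C_1 ≅ Z^18, C_2 ≅ Z^7.

∂_1: C_1 → C_0 sends each edge [p,q] (with p < q) to q − p.
The 9×18 boundary matrix has rank 8 and Smith normal form diag(1,1,1,1,1,1,1,1).

The boundary map ∂_2: C_2 → C_1 maps a triangle to the signed sum of its edges. For instance
  ∂BEG = EG − BG + BE,
  ∂DLM = LM − DM + DL.
The 18×7 boundary matrix has rank 7 and Smith normal form diag(1,1,1,1,1,1,1).

Now H_k = ker ∂_k / im ∂_{k+1}, so:

  H_2: rank ker ∂_2 − rank ∂_3 = (7 − 7) − 0 = 0, and there is no ∂_3, so H_2 ≅ 0.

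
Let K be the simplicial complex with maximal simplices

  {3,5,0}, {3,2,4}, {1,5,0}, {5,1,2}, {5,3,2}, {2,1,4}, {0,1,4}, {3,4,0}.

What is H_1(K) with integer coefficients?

H_1 = 0.

K has 6 vertices, 12 edges, 8 triangles.
rank ∂_1 = 5, rank ∂_2 = 7 ⇒ b_1 = 12 − 5 − 7 = 0; all invariant factors of ∂_2 are 1 so no torsion. So H_1 = 0.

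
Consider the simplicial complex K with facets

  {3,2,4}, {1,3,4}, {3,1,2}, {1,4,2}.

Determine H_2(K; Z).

H_2 = Z.

Take the total order 1 < 2 < 3 < 4 on the vertex set. Then K (dimension 2) consists of the simplices:

  0-simplices (4): [1], [2], [3], [4]
  1-simplices (6): [1,2], [1,3], [1,4], [2,3], [2,4], [3,4]
  2-simplices (4): [1,2,3], [1,2,4], [1,3,4], [2,3,4]

Hence C_0 ≅ Z^4, C_1 ≅ Z^6, C_2 ≅ Z^4.

The boundary map ∂_1: C_1 → C_0 maps an edge to its endpoints' difference, ∂[p,q] = q − p.
This gives a 4×6 integer matrix of rank 3; reducing to Smith normal form yields diagonal entries (1,1,1).

∂_2: C_2 → C_1 maps a triangle to the signed sum of its edges. For instance
  ∂[2,3,4] = [3,4] − [2,4] + [2,3],
  ∂[1,2,4] = [2,4] − [1,4] + [1,2].
The resulting 6×4 matrix has rank 3, and its Smith normal form has invariant factors (1,1,1).

Reading off H_k = ker ∂_k / im ∂_{k+1}:

  H_2: rank ker ∂_2 − rank ∂_3 = (4 − 3) − 0 = 1, and there is no ∂_3, so H_2 = Z.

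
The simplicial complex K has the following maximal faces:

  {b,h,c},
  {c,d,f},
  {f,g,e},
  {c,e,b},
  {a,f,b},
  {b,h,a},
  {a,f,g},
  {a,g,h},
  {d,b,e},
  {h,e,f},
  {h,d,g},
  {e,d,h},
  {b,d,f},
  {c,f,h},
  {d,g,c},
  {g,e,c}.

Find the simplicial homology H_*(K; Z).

H_0 = Z,  H_1 = Z^2,  H_2 = Z.

K has 8 vertices, 24 edges, 16 triangles.
rank ∂_0 = 0, rank ∂_1 = 7 ⇒ b_0 = 8 − 0 − 7 = 1; all invariant factors of ∂_1 are 1 so no torsion. So H_0 = Z.
rank ∂_1 = 7, rank ∂_2 = 15 ⇒ b_1 = 24 − 7 − 15 = 2; all invariant factors of ∂_2 are 1 so no torsion. So H_1 = Z^2.
rank ∂_2 = 15, rank ∂_3 = 0 ⇒ b_2 = 16 − 15 − 0 = 1. So H_2 = Z.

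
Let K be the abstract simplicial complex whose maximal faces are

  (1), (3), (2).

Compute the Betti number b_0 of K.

b_0 = 3.

We work with the vertex ordering 1 < 2 < 3. The simplices of K, each written with vertices in increasing order, are:

  0-simplices (3): [1], [2], [3]

giving chain groups C_0 ≅ Z^3.

Now H_k = ker ∂_k / im ∂_{k+1}, so:

  H_0: rank C_0 − rank ∂_1 = 3 − 0 = 3, and there is no ∂_1, so H_0 = Z^3.

(K is a triangulation of a set of 3 points.)

Hence the Betti numbers are b_0 = 3.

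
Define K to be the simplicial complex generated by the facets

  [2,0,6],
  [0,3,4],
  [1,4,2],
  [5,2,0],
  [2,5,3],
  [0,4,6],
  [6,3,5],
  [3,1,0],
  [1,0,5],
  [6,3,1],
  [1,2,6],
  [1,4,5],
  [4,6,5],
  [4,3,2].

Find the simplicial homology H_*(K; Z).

Take the total order 0 < 1 < 2 < 3 < 4 < 5 < 6 on the vertex set. Then K (dimension 2) consists of the simplices:

  0-simplices (7): [0], [1], [2], [3], [4], [5], [6]
  1-simplices (21): [0,1], [0,2], [0,3], [0,4], [0,5], [0,6], [1,2], [1,3], [1,4], [1,5], [1,6], [2,3], [2,4], [2,5], [2,6], [3,4], [3,5], [3,6], [4,5], [4,6], [5,6]
  2-simplices (14): [0,1,3], [0,1,5], [0,2,5], [0,2,6], [0,3,4], [0,4,6], [1,2,4], [1,2,6], [1,3,6], [1,4,5], [2,3,4], [2,3,5], [3,5,6], [4,5,6]

giving chain groups C_0 ≅ Z^7, C_1 ≅ Z^21, C_2 ≅ Z^14.

∂_1: C_1 → C_0 maps an edge to its endpoints' difference, ∂[p,q] = q − p. For instance
  ∂[2,5] = [5] − [2].
The 7×21 boundary matrix has rank 6 and Smith normal form diag(1,1,1,1,1,1).

∂_2: C_2 → C_1 maps a triangle to the signed sum of its edges. For instance
  ∂[0,2,5] = [2,5] − [0,5] + [0,2],
  ∂[0,3,4] = [3,4] − [0,4] + [0,3].
As a 21×14 matrix over Z this has rank 13, with invariant factors (1,1,1,1,1,1,1,1,1,1,1,1,1).

Computing H_k = (kernel of ∂_k) / (image of ∂_{k+1}):

  H_0: rank C_0 − rank ∂_1 = 7 − 6 = 1, and the invariant factors of ∂_1 are all 1, so H_0 = Z.
  H_1: rank ker ∂_1 − rank ∂_2 = (21 − 6) − 13 = 2, and the invariant factors of ∂_2 are all 1, so H_1 = Z^2.
  H_2: rank ker ∂_2 − rank ∂_3 = (14 − 13) − 0 = 1, and there is no ∂_3, so H_2 = Z.

H_0 ≅ Z,  H_1 ≅ Z^2,  H_2 ≅ Z.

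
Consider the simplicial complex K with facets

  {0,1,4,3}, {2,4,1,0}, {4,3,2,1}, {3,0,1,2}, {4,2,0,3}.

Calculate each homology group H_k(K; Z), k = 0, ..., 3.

H_0 ≅ Z,  H_1 = 0,  H_2 = 0,  H_3 ≅ Z.

We work with the vertex ordering 0 < 1 < 2 < 3 < 4. The simplices of K, each written with vertices in increasing order, are:

  0-simplices (5): [0], [1], [2], [3], [4]
  1-simplices (10): [0,1], [0,2], [0,3], [0,4], [1,2], [1,3], [1,4], [2,3], [2,4], [3,4]
  2-simplices (10): [0,1,2], [0,1,3], [0,1,4], [0,2,3], [0,2,4], [0,3,4], [1,2,3], [1,2,4], [1,3,4], [2,3,4]
  3-simplices (5): [0,1,2,3], [0,1,2,4], [0,1,3,4], [0,2,3,4], [1,2,3,4]

giving chain groups C_0 ≅ Z^5, C_1 ≅ Z^10, C_2 ≅ Z^10, C_3 ≅ Z^5.

∂_1: C_1 → C_0 maps an edge to its endpoints' difference, ∂[p,q] = q − p. For instance
  ∂[2,3] = [3] − [2].
The resulting 5×10 matrix has rank 4, and its Smith normal form has invariant factors (1,1,1,1).

Boundary ∂_2: C_2 → C_1 maps a triangle to the signed sum of its edges. For instance
  ∂[2,3,4] = [3,4] − [2,4] + [2,3],
  ∂[0,1,2] = [1,2] − [0,2] + [0,1].
This gives a 10×10 integer matrix of rank 6; reducing to Smith normal form yields diagonal entries (1,1,1,1,1,1).

The boundary map ∂_3: C_3 → C_2 sends each 3-simplex σ to the alternating sum Σ_i (−1)^i (σ with its i-th vertex removed). For instance
  ∂[0,1,2,3] = [1,2,3] − [0,2,3] + [0,1,3] − [0,1,2],
  ∂[0,2,3,4] = [2,3,4] − [0,3,4] + [0,2,4] − [0,2,3].
This gives a 10×5 integer matrix of rank 4; reducing to Smith normal form yields diagonal entries (1,1,1,1).

Reading off H_k = ker ∂_k / im ∂_{k+1}:

  H_0: rank C_0 − rank ∂_1 = 5 − 4 = 1, and the invariant factors of ∂_1 are all 1, so H_0 ≅ Z.
  H_1: rank ker ∂_1 − rank ∂_2 = (10 − 4) − 6 = 0, and the invariant factors of ∂_2 are all 1, so H_1 ≅ 0.
  H_2: rank ker ∂_2 − rank ∂_3 = (10 − 6) − 4 = 0, and the invariant factors of ∂_3 are all 1, so H_2 ≅ 0.
  H_3: rank ker ∂_3 − rank ∂_4 = (5 − 4) − 0 = 1, and there is no ∂_4, so H_3 ≅ Z.

As a check, the Euler characteristic is 5 − 10 + 10 − 5 = 0, which agrees with 1 − 0 + 0 − 1 = 0.
(K is a triangulation of the 3-sphere S^3.)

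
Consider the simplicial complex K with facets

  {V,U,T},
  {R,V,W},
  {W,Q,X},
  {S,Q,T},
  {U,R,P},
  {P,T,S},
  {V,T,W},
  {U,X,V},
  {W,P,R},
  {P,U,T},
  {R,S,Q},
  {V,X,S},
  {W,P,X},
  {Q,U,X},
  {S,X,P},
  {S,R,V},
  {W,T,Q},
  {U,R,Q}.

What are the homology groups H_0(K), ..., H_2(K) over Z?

Take the total order P < Q < R < S < T < U < V < W < X on the vertex set. Then K (dimension 2) consists of the simplices:

  0-simplices (9): P, Q, R, S, T, U, V, W, X
  1-simplices (27): PR, PS, PT, PU, PW, PX, QR, QS, QT, QU, QW, QX, RS, RU, RV, RW, ST, SV, SX, TU, TV, TW, UV, UX, VW, VX, WX
  2-simplices (18): PRU, PRW, PST, PSX, PTU, PWX, QRS, QRU, QST, QTW, QUX, QWX, RSV, RVW, SVX, TUV, TVW, UVX

so the chain groups are C_0 ≅ Z^9, C_1 ≅ Z^27, C_2 ≅ Z^18.

Boundary ∂_1: C_1 → C_0 sends each edge [p,q] (with p < q) to q − p.
The resulting 9×27 matrix has rank 8, and its Smith normal form has invariant factors (1,1,1,1,1,1,1,1).

Boundary ∂_2: C_2 → C_1 sends each 2-simplex [p,q,r] to [q,r] − [p,r] + [p,q]. For instance
  ∂TUV = UV − TV + TU,
  ∂RVW = VW − RW + RV.
The resulting 27×18 matrix has rank 17, and its Smith normal form has invariant factors (1,1,1,1,1,1,1,1,1,1,1,1,1,1,1,1,1).

Computing H_k = (kernel of ∂_k) / (image of ∂_{k+1}):

  H_0: rank C_0 − rank ∂_1 = 9 − 8 = 1, and the invariant factors of ∂_1 are all 1, so H_0 = Z.
  H_1: rank ker ∂_1 − rank ∂_2 = (27 − 8) − 17 = 2, and the invariant factors of ∂_2 are all 1, so H_1 = Z^2.
  H_2: rank ker ∂_2 − rank ∂_3 = (18 − 17) − 0 = 1, and there is no ∂_3, so H_2 = Z.

As a check, the Euler characteristic is 9 − 27 + 18 = 0, which agrees with 1 − 2 + 1 = 0.

H_0 = Z,  H_1 = Z^2,  H_2 = Z.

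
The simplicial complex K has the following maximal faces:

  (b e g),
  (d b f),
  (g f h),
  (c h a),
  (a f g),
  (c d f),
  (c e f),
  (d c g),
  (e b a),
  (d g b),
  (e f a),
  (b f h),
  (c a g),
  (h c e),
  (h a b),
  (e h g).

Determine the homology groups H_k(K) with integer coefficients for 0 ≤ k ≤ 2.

H_0 ≅ Z,  H_1 ≅ Z^2,  H_2 ≅ Z.

We work with the vertex ordering a < b < c < d < e < f < g < h. The simplices of K, each written with vertices in increasing order, are:

  0-simplices (8): a, b, c, d, e, f, g, h
  1-simplices (24): ab, ac, ae, af, ag, ah, bd, be, bf, bg, bh, cd, ce, cf, cg, ch, df, dg, ef, eg, eh, fg, fh, gh
  2-simplices (16): abe, abh, acg, ach, aef, afg, bdf, bdg, beg, bfh, cdf, cdg, cef, ceh, egh, fgh

so the chain groups are C_0 ≅ Z^8, C_1 ≅ Z^24, C_2 ≅ Z^16.

The boundary map ∂_1: C_1 → C_0 is given by ∂[p,q] = [q] − [p]. For instance
  ∂ah = h − a.
This gives a 8×24 integer matrix of rank 7; reducing to Smith normal form yields diagonal entries (1,1,1,1,1,1,1).

Boundary ∂_2: C_2 → C_1 maps a triangle to the signed sum of its edges. For instance
  ∂beg = eg − bg + be,
  ∂ceh = eh − ch + ce.
The resulting 24×16 matrix has rank 15, and its Smith normal form has invariant factors (1,1,1,1,1,1,1,1,1,1,1,1,1,1,1).

Reading off H_k = ker ∂_k / im ∂_{k+1}:

  H_0: rank C_0 − rank ∂_1 = 8 − 7 = 1, and the invariant factors of ∂_1 are all 1, so H_0 ≅ Z.
  H_1: rank ker ∂_1 − rank ∂_2 = (24 − 7) − 15 = 2, and the invariant factors of ∂_2 are all 1, so H_1 ≅ Z^2.
  H_2: rank ker ∂_2 − rank ∂_3 = (16 − 15) − 0 = 1, and there is no ∂_3, so H_2 ≅ Z.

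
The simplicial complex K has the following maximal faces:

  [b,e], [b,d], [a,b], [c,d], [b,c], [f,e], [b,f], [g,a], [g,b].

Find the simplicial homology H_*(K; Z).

H_0 = Z,  H_1 = Z^3.

Order the vertices as a < b < c < d < e < f < g. Listing each simplex with vertices in this order, K has dimension 1 with simplices:

  0-simplices (7): a, b, c, d, e, f, g
  1-simplices (9): ab, ag, bc, bd, be, bf, bg, cd, ef

Hence C_0 ≅ Z^7, C_1 ≅ Z^9.

∂_1: C_1 → C_0 sends each edge [p,q] (with p < q) to q − p. For instance
  ∂ab = b − a.
This gives a 7×9 integer matrix of rank 6; reducing to Smith normal form yields diagonal entries (1,1,1,1,1,1).

Now H_k = ker ∂_k / im ∂_{k+1}, so:

  H_0: rank C_0 − rank ∂_1 = 7 − 6 = 1, and the invariant factors of ∂_1 are all 1, so H_0 = Z.
  H_1: rank ker ∂_1 − rank ∂_2 = (9 − 6) − 0 = 3, and there is no ∂_2, so H_1 = Z^3.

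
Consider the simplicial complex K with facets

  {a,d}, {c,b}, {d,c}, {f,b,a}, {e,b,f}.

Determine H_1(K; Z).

H_1 = Z.

Order the vertices as a < b < c < d < e < f. Listing each simplex with vertices in this order, K has dimension 2 with simplices:

  0-simplices (6): a, b, c, d, e, f
  1-simplices (8): ab, ad, af, bc, be, bf, cd, ef
  2-simplices (2): abf, bef

giving chain groups C_0 ≅ Z^6, C_1 ≅ Z^8, C_2 ≅ Z^2.

The boundary map ∂_1: C_1 → C_0 maps an edge to its endpoints' difference, ∂[p,q] = q − p. For instance
  ∂ab = b − a.
The 6×8 boundary matrix has rank 5 and Smith normal form diag(1,1,1,1,1).

Boundary ∂_2: C_2 → C_1 sends each 2-simplex [p,q,r] to [q,r] − [p,r] + [p,q]. For instance
  ∂bef = ef − bf + be,
  ∂abf = bf − af + ab.
The 8×2 boundary matrix has rank 2 and Smith normal form diag(1,1).

Reading off H_k = ker ∂_k / im ∂_{k+1}:

  H_1: rank ker ∂_1 − rank ∂_2 = (8 − 5) − 2 = 1, and the invariant factors of ∂_2 are all 1, so H_1 = Z.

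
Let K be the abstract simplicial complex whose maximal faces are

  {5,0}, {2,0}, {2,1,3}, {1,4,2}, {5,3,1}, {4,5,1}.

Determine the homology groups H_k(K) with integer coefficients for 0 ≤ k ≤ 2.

H_0 = Z,  H_1 = Z,  H_2 = 0.

Fix the vertex order 0 < 1 < 2 < 3 < 4 < 5 and write every simplex with vertices in increasing order. Then dim K = 2 and the simplices of K are:

  0-simplices (6): [0], [1], [2], [3], [4], [5]
  1-simplices (10): [0,2], [0,5], [1,2], [1,3], [1,4], [1,5], [2,3], [2,4], [3,5], [4,5]
  2-simplices (4): [1,2,3], [1,2,4], [1,3,5], [1,4,5]

Hence C_0 ≅ Z^6, C_1 ≅ Z^10, C_2 ≅ Z^4.

Boundary ∂_1: C_1 → C_0 maps an edge to its endpoints' difference, ∂[p,q] = q − p.
The resulting 6×10 matrix has rank 5, and its Smith normal form has invariant factors (1,1,1,1,1).

Boundary ∂_2: C_2 → C_1 maps a triangle to the signed sum of its edges. For instance
  ∂[1,4,5] = [4,5] − [1,5] + [1,4],
  ∂[1,2,4] = [2,4] − [1,4] + [1,2].
This gives a 10×4 integer matrix of rank 4; reducing to Smith normal form yields diagonal entries (1,1,1,1).

Computing H_k = (kernel of ∂_k) / (image of ∂_{k+1}):

  H_0: rank C_0 − rank ∂_1 = 6 − 5 = 1, and the invariant factors of ∂_1 are all 1, so H_0 = Z.
  H_1: rank ker ∂_1 − rank ∂_2 = (10 − 5) − 4 = 1, and the invariant factors of ∂_2 are all 1, so H_1 = Z.
  H_2: rank ker ∂_2 − rank ∂_3 = (4 − 4) − 0 = 0, and there is no ∂_3, so H_2 = 0.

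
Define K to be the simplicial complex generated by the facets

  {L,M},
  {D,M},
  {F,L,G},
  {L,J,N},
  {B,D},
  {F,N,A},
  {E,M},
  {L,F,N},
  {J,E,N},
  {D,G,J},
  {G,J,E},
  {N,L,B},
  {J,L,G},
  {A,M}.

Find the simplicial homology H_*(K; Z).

Take the total order A < B < D < E < F < G < J < L < M < N on the vertex set. Then K (dimension 2) consists of the simplices:

  0-simplices (10): A, B, D, E, F, G, J, L, M, N
  1-simplices (22): AF, AM, AN, BD, BL, BN, DG, DJ, DM, EG, EJ, EM, EN, FG, FL, FN, GJ, GL, JL, JN, LM, LN
  2-simplices (9): AFN, BLN, DGJ, EGJ, EJN, FGL, FLN, GJL, JLN

Hence C_0 ≅ Z^10, C_1 ≅ Z^22, C_2 ≅ Z^9.

The boundary map ∂_1: C_1 → C_0 is given by ∂[p,q] = [q] − [p].
The 10×22 boundary matrix has rank 9 and Smith normal form diag(1,1,1,1,1,1,1,1,1).

Boundary ∂_2: C_2 → C_1 sends each 2-simplex [p,q,r] to [q,r] − [p,r] + [p,q]. For instance
  ∂AFN = FN − AN + AF,
  ∂FLN = LN − FN + FL.
As a 22×9 matrix over Z this has rank 9, with invariant factors (1,1,1,1,1,1,1,1,1).

Reading off H_k = ker ∂_k / im ∂_{k+1}:

  H_0: rank C_0 − rank ∂_1 = 10 − 9 = 1, and the invariant factors of ∂_1 are all 1, so H_0 = Z.
  H_1: rank ker ∂_1 − rank ∂_2 = (22 − 9) − 9 = 4, and the invariant factors of ∂_2 are all 1, so H_1 = Z^4.
  H_2: rank ker ∂_2 − rank ∂_3 = (9 − 9) − 0 = 0, and there is no ∂_3, so H_2 = 0.

H_0 ≅ Z,  H_1 ≅ Z^4,  H_2 = 0.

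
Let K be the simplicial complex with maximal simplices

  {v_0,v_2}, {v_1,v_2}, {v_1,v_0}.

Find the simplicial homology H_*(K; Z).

H_0 = Z,  H_1 = Z.

K has 3 vertices, 3 edges.
rank ∂_0 = 0, rank ∂_1 = 2 ⇒ b_0 = 3 − 0 − 2 = 1; all invariant factors of ∂_1 are 1 so no torsion. So H_0 = Z.
rank ∂_1 = 2, rank ∂_2 = 0 ⇒ b_1 = 3 − 2 − 0 = 1. So H_1 = Z.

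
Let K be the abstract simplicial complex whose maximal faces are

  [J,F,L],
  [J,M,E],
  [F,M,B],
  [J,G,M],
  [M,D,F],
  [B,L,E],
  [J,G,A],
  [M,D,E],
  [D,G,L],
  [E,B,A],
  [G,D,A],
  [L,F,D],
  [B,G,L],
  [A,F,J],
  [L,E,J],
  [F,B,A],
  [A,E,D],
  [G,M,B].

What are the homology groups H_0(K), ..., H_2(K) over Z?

H_0 ≅ Z,  H_1 ≅ Z^2,  H_2 ≅ Z.

Take the total order A < B < D < E < F < G < J < L < M on the vertex set. Then K (dimension 2) consists of the simplices:

  0-simplices (9): A, B, D, E, F, G, J, L, M
  1-simplices (27): AB, AD, AE, AF, AG, AJ, BE, BF, BG, BL, BM, DE, DF, DG, DL, DM, EJ, EL, EM, FJ, FL, FM, GJ, GL, GM, JL, JM
  2-simplices (18): ABE, ABF, ADE, ADG, AFJ, AGJ, BEL, BFM, BGL, BGM, DEM, DFL, DFM, DGL, EJL, EJM, FJL, GJM

giving chain groups C_0 ≅ Z^9, C_1 ≅ Z^27, C_2 ≅ Z^18.

∂_1: C_1 → C_0 sends each edge [p,q] (with p < q) to q − p. For instance
  ∂DF = F − D.
This gives a 9×27 integer matrix of rank 8; reducing to Smith normal form yields diagonal entries (1,1,1,1,1,1,1,1).

The boundary map ∂_2: C_2 → C_1 maps a triangle to the signed sum of its edges. For instance
  ∂DGL = GL − DL + DG,
  ∂BGL = GL − BL + BG.
The resulting 27×18 matrix has rank 17, and its Smith normal form has invariant factors (1,1,1,1,1,1,1,1,1,1,1,1,1,1,1,1,1).

Reading off H_k = ker ∂_k / im ∂_{k+1}:

  H_0: rank C_0 − rank ∂_1 = 9 − 8 = 1, and the invariant factors of ∂_1 are all 1, so H_0 = Z.
  H_1: rank ker ∂_1 − rank ∂_2 = (27 − 8) − 17 = 2, and the invariant factors of ∂_2 are all 1, so H_1 = Z^2.
  H_2: rank ker ∂_2 − rank ∂_3 = (18 − 17) − 0 = 1, and there is no ∂_3, so H_2 = Z.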